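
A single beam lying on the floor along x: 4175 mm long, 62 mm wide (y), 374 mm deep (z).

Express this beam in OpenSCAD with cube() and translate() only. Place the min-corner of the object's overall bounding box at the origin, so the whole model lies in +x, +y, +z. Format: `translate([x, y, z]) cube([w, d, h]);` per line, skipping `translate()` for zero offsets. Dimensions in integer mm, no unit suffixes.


cube([4175, 62, 374]);


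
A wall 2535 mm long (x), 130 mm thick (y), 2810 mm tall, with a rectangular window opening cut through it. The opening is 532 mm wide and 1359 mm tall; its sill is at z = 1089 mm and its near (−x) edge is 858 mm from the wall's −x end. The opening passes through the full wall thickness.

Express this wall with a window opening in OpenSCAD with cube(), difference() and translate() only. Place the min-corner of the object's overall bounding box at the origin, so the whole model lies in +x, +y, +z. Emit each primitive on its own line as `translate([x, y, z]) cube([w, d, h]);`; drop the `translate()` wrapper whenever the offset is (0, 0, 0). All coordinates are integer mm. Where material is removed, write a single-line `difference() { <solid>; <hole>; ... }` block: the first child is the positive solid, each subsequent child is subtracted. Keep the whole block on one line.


difference() { cube([2535, 130, 2810]); translate([858, 0, 1089]) cube([532, 130, 1359]); }


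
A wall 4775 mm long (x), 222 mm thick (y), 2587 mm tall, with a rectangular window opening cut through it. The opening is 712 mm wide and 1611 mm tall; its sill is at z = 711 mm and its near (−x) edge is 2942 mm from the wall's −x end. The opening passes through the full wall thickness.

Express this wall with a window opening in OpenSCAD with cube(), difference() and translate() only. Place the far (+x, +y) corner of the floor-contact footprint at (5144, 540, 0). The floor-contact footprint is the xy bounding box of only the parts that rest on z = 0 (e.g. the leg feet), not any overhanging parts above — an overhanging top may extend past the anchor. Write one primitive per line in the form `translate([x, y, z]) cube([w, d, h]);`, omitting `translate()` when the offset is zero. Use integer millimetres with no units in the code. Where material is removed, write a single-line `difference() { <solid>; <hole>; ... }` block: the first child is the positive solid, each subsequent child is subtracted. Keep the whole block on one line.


difference() { translate([369, 318, 0]) cube([4775, 222, 2587]); translate([3311, 318, 711]) cube([712, 222, 1611]); }


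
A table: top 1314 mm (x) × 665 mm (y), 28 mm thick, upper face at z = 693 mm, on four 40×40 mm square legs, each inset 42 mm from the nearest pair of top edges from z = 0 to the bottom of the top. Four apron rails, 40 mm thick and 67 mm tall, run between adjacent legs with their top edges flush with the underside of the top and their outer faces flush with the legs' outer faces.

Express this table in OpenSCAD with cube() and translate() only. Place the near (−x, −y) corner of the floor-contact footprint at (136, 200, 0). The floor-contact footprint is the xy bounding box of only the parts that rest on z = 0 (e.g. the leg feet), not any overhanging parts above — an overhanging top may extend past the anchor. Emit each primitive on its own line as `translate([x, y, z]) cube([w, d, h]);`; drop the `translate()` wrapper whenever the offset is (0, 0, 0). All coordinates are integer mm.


// leg_h = 693 - 28 = 665
// apron z = 665 - 67 = 598
translate([94, 158, 665]) cube([1314, 665, 28]);
translate([136, 200, 0]) cube([40, 40, 665]);
translate([1326, 200, 0]) cube([40, 40, 665]);
translate([136, 741, 0]) cube([40, 40, 665]);
translate([1326, 741, 0]) cube([40, 40, 665]);
translate([176, 200, 598]) cube([1150, 40, 67]);
translate([176, 741, 598]) cube([1150, 40, 67]);
translate([136, 240, 598]) cube([40, 501, 67]);
translate([1326, 240, 598]) cube([40, 501, 67]);


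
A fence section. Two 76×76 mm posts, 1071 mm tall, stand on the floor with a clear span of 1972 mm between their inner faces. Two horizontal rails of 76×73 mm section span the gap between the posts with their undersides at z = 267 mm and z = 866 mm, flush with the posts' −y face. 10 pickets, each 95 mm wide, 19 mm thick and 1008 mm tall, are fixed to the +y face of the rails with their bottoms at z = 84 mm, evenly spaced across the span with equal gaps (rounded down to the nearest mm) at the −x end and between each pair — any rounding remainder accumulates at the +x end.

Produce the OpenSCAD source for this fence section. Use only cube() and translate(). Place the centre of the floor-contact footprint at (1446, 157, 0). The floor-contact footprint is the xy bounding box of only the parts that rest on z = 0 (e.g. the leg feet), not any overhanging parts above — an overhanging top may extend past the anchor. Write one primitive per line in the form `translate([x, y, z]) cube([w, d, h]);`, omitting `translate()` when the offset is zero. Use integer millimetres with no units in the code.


translate([384, 119, 0]) cube([76, 76, 1071]);
translate([2432, 119, 0]) cube([76, 76, 1071]);
translate([460, 119, 267]) cube([1972, 76, 73]);
translate([460, 119, 866]) cube([1972, 76, 73]);
translate([552, 195, 84]) cube([95, 19, 1008]);
translate([739, 195, 84]) cube([95, 19, 1008]);
translate([926, 195, 84]) cube([95, 19, 1008]);
translate([1113, 195, 84]) cube([95, 19, 1008]);
translate([1300, 195, 84]) cube([95, 19, 1008]);
translate([1487, 195, 84]) cube([95, 19, 1008]);
translate([1674, 195, 84]) cube([95, 19, 1008]);
translate([1861, 195, 84]) cube([95, 19, 1008]);
translate([2048, 195, 84]) cube([95, 19, 1008]);
translate([2235, 195, 84]) cube([95, 19, 1008]);


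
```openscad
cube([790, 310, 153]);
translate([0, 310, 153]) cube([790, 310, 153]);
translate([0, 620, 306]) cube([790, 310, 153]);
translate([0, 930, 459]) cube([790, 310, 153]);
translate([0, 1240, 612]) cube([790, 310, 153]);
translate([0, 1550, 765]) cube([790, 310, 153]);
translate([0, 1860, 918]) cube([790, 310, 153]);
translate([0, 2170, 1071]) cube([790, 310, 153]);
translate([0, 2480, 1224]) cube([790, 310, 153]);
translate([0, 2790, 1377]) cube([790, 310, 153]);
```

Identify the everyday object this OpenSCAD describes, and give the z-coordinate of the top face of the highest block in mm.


A staircase. The total rise is 1530 mm.

10 identical blocks, each offset up and back from the previous — a staircase. Each step is 153 mm tall and there are 10 of them, so the total rise is 10 × 153 = 1530 mm.


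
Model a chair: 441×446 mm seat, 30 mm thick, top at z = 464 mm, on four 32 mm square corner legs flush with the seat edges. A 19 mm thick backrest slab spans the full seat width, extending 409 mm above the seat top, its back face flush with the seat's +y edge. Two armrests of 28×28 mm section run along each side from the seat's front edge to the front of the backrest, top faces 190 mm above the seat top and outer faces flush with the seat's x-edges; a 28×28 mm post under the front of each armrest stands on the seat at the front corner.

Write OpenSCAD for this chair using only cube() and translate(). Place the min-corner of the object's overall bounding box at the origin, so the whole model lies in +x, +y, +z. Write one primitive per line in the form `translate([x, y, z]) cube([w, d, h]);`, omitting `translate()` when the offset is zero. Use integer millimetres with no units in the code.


// leg_h = 464 - 30 = 434
// arm post h = 190 - 28 = 162
translate([0, 0, 434]) cube([441, 446, 30]);
cube([32, 32, 434]);
translate([409, 0, 0]) cube([32, 32, 434]);
translate([0, 414, 0]) cube([32, 32, 434]);
translate([409, 414, 0]) cube([32, 32, 434]);
translate([0, 427, 464]) cube([441, 19, 409]);
translate([0, 0, 626]) cube([28, 427, 28]);
translate([413, 0, 626]) cube([28, 427, 28]);
translate([0, 0, 464]) cube([28, 28, 162]);
translate([413, 0, 464]) cube([28, 28, 162]);


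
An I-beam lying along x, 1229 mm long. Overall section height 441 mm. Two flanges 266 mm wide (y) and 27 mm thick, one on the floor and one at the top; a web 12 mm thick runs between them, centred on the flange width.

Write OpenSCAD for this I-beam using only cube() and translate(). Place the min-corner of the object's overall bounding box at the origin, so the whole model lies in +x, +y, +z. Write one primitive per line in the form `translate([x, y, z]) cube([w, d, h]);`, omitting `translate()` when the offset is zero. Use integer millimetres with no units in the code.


cube([1229, 266, 27]);
translate([0, 127, 27]) cube([1229, 12, 387]);
translate([0, 0, 414]) cube([1229, 266, 27]);


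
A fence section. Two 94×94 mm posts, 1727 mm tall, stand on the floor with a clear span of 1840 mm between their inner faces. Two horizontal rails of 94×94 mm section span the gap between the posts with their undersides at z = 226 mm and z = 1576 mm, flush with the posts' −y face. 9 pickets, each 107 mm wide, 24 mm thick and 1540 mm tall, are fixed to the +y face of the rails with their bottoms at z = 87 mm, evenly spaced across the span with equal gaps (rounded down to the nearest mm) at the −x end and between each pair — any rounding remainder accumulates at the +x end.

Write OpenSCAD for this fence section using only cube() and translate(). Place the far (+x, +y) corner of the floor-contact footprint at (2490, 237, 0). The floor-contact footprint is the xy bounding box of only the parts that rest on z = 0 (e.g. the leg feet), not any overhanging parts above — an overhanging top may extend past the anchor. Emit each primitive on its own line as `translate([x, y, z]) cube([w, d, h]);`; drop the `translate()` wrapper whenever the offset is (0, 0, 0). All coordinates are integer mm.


translate([462, 143, 0]) cube([94, 94, 1727]);
translate([2396, 143, 0]) cube([94, 94, 1727]);
translate([556, 143, 226]) cube([1840, 94, 94]);
translate([556, 143, 1576]) cube([1840, 94, 94]);
translate([643, 237, 87]) cube([107, 24, 1540]);
translate([837, 237, 87]) cube([107, 24, 1540]);
translate([1031, 237, 87]) cube([107, 24, 1540]);
translate([1225, 237, 87]) cube([107, 24, 1540]);
translate([1419, 237, 87]) cube([107, 24, 1540]);
translate([1613, 237, 87]) cube([107, 24, 1540]);
translate([1807, 237, 87]) cube([107, 24, 1540]);
translate([2001, 237, 87]) cube([107, 24, 1540]);
translate([2195, 237, 87]) cube([107, 24, 1540]);


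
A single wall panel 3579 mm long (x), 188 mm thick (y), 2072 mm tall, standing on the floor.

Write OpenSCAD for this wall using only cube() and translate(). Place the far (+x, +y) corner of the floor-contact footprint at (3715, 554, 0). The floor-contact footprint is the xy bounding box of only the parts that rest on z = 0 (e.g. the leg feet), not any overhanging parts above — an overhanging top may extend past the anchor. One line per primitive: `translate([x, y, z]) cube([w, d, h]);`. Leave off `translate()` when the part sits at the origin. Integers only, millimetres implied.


translate([136, 366, 0]) cube([3579, 188, 2072]);


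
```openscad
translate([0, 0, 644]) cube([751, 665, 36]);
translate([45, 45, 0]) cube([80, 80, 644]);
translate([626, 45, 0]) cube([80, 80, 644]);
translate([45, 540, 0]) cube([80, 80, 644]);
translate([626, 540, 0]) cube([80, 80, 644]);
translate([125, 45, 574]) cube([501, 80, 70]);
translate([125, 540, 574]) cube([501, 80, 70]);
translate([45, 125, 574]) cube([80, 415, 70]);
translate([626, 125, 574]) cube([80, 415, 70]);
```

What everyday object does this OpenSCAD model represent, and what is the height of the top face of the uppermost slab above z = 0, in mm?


A table. The table height is 680 mm.

A 751×665×36 slab sits at z = 644 on four 80 mm square posts — a table. The top surface is at 644 + 36 = 680 mm.


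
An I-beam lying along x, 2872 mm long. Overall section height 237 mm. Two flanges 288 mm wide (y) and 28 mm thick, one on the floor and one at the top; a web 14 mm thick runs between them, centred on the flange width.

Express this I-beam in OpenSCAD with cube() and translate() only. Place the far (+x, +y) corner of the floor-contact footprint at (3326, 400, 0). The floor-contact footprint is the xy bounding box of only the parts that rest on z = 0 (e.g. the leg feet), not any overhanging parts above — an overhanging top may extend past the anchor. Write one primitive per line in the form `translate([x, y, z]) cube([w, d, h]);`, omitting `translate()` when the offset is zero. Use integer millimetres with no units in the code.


translate([454, 112, 0]) cube([2872, 288, 28]);
translate([454, 249, 28]) cube([2872, 14, 181]);
translate([454, 112, 209]) cube([2872, 288, 28]);


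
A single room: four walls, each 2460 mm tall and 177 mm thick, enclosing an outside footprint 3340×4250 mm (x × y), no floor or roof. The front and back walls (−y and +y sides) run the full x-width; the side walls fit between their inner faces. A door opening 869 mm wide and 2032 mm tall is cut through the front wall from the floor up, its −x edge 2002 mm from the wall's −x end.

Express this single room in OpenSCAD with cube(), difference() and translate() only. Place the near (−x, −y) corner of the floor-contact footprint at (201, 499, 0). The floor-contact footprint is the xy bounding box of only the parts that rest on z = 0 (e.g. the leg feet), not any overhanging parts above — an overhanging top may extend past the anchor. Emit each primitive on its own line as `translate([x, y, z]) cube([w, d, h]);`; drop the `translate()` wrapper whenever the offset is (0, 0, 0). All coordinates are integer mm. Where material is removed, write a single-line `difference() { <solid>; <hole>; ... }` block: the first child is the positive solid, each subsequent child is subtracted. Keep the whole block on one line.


difference() { translate([201, 499, 0]) cube([3340, 177, 2460]); translate([2203, 499, 0]) cube([869, 177, 2032]); }
translate([201, 4572, 0]) cube([3340, 177, 2460]);
translate([201, 676, 0]) cube([177, 3896, 2460]);
translate([3364, 676, 0]) cube([177, 3896, 2460]);


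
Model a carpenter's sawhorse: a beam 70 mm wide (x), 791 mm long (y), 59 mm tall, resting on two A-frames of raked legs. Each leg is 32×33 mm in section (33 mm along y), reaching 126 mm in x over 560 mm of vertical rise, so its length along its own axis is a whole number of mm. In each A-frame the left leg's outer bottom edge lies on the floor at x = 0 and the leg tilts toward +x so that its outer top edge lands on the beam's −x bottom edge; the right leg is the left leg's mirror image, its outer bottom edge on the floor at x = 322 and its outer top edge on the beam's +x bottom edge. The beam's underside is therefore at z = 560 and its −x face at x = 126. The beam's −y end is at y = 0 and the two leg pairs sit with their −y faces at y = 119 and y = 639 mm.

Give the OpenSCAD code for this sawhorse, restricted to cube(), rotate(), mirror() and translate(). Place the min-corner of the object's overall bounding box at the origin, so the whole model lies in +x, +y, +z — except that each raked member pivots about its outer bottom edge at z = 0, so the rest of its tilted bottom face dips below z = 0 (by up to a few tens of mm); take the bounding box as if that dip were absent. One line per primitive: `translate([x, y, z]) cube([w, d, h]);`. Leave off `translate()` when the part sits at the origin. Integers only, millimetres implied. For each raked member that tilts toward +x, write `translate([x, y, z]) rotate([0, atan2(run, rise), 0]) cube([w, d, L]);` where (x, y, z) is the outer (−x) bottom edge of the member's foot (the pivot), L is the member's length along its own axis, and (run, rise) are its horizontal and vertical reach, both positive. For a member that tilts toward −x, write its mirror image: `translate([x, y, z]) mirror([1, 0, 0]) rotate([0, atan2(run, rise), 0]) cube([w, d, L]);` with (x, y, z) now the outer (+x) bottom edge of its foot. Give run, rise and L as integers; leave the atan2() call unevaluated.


// leg length = √(126² + 560²) = 574
// right-leg outer foot x = 2·126 + 70 = 322
// beam min-corner = (126, 0, 560)
translate([126, 0, 560]) cube([70, 791, 59]);
translate([0, 119, 0]) rotate([0, atan2(126, 560), 0]) cube([32, 33, 574]);
translate([322, 119, 0]) mirror([1, 0, 0]) rotate([0, atan2(126, 560), 0]) cube([32, 33, 574]);
translate([0, 639, 0]) rotate([0, atan2(126, 560), 0]) cube([32, 33, 574]);
translate([322, 639, 0]) mirror([1, 0, 0]) rotate([0, atan2(126, 560), 0]) cube([32, 33, 574]);


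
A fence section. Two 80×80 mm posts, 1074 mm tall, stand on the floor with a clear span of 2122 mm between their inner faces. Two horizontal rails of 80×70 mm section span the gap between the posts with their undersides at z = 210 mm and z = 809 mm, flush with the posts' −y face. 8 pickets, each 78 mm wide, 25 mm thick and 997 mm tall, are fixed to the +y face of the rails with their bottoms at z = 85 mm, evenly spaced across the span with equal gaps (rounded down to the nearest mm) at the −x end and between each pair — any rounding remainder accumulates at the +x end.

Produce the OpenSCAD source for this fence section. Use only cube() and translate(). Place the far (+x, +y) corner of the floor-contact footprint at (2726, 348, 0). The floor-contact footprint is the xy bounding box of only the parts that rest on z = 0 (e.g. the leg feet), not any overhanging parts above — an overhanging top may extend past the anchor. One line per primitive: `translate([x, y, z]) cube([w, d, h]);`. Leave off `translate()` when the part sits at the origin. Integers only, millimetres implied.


translate([444, 268, 0]) cube([80, 80, 1074]);
translate([2646, 268, 0]) cube([80, 80, 1074]);
translate([524, 268, 210]) cube([2122, 80, 70]);
translate([524, 268, 809]) cube([2122, 80, 70]);
translate([690, 348, 85]) cube([78, 25, 997]);
translate([934, 348, 85]) cube([78, 25, 997]);
translate([1178, 348, 85]) cube([78, 25, 997]);
translate([1422, 348, 85]) cube([78, 25, 997]);
translate([1666, 348, 85]) cube([78, 25, 997]);
translate([1910, 348, 85]) cube([78, 25, 997]);
translate([2154, 348, 85]) cube([78, 25, 997]);
translate([2398, 348, 85]) cube([78, 25, 997]);


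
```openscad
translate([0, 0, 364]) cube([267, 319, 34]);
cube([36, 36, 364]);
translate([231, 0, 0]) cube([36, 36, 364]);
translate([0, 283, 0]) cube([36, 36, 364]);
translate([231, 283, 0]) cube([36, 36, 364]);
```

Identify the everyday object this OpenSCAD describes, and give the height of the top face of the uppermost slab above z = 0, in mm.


A stool. The seat height is 398 mm.

A 267×319×34 slab at z = 364 on four corner posts — a stool. The seat top is 364 + 34 = 398 mm.


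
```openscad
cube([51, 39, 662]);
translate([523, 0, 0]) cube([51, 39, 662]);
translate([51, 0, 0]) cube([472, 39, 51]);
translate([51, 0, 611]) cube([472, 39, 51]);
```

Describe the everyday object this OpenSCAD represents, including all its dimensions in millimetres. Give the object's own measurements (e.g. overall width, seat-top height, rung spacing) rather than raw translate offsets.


A rectangular picture frame lying in the x–z plane (depth along y). The opening is 472 mm wide (x) by 560 mm tall (z), surrounded by a border 51 mm wide on all four sides. The frame is 39 mm deep and is made of two full-height vertical stiles with two horizontal rails fitted between them.


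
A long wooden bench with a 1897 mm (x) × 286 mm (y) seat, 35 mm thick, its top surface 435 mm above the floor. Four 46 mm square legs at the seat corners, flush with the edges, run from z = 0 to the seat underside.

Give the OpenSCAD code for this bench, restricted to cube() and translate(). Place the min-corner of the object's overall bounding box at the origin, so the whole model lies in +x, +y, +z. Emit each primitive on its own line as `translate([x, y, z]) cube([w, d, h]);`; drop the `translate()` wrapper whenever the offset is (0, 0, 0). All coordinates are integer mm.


translate([0, 0, 400]) cube([1897, 286, 35]);
cube([46, 46, 400]);
translate([0, 240, 0]) cube([46, 46, 400]);
translate([1851, 0, 0]) cube([46, 46, 400]);
translate([1851, 240, 0]) cube([46, 46, 400]);


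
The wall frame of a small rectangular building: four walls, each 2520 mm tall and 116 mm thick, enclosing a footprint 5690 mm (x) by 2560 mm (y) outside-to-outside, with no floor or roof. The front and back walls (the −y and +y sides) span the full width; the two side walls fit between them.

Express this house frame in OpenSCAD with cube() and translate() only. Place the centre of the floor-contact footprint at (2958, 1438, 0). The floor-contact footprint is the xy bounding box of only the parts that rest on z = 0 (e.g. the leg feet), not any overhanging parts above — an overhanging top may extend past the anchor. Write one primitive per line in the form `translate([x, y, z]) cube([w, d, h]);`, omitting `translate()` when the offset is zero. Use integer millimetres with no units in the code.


translate([113, 158, 0]) cube([5690, 116, 2520]);
translate([113, 2602, 0]) cube([5690, 116, 2520]);
translate([113, 274, 0]) cube([116, 2328, 2520]);
translate([5687, 274, 0]) cube([116, 2328, 2520]);


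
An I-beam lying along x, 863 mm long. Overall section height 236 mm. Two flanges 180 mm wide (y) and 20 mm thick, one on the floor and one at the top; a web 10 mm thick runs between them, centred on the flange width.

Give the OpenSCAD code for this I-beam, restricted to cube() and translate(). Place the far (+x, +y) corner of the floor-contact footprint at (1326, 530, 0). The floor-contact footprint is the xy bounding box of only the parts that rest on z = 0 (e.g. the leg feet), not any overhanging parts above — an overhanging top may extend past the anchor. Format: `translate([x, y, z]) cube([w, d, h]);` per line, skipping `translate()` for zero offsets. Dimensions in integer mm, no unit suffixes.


translate([463, 350, 0]) cube([863, 180, 20]);
translate([463, 435, 20]) cube([863, 10, 196]);
translate([463, 350, 216]) cube([863, 180, 20]);


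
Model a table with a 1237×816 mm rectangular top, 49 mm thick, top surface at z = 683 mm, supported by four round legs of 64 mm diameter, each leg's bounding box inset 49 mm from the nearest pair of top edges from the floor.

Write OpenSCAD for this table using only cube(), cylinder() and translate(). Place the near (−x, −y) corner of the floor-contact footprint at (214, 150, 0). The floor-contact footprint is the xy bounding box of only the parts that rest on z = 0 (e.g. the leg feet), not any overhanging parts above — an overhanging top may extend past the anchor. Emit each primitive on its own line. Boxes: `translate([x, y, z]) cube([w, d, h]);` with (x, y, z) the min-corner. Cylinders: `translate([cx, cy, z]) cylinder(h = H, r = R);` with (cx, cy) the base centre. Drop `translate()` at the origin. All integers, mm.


// leg_h = 683 - 49 = 634
translate([165, 101, 634]) cube([1237, 816, 49]);
translate([246, 182, 0]) cylinder(h = 634, r = 32);
translate([1321, 182, 0]) cylinder(h = 634, r = 32);
translate([246, 836, 0]) cylinder(h = 634, r = 32);
translate([1321, 836, 0]) cylinder(h = 634, r = 32);


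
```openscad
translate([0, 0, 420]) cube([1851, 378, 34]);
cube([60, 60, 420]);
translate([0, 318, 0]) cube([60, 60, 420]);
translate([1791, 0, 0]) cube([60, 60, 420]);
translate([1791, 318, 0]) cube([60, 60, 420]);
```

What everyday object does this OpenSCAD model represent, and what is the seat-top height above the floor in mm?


A bench. The seat-top height is 454 mm.

A long slab on four corner posts — a bench. The slab sits at z = 420 with thickness 34, so the top is 420 + 34 = 454 mm.


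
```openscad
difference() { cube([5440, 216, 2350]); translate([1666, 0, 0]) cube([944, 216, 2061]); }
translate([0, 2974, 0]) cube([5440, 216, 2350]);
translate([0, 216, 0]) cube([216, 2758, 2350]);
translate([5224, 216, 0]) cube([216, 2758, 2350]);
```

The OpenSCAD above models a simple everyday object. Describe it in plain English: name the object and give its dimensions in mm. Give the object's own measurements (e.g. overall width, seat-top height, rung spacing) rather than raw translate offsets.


A single room: four walls, each 2350 mm tall and 216 mm thick, enclosing an outside footprint 5440×3190 mm (x × y), no floor or roof. The front and back walls (−y and +y sides) run the full x-width; the side walls fit between their inner faces. A door opening 944 mm wide and 2061 mm tall is cut through the front wall from the floor up, its −x edge 1666 mm from the wall's −x end.


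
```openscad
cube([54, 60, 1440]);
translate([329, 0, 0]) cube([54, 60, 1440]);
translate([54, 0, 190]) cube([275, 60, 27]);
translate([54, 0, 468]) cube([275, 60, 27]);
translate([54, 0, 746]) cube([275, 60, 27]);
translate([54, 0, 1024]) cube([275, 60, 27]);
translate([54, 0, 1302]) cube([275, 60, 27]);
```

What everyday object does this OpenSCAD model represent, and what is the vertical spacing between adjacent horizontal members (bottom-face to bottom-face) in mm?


A ladder. The rung spacing is 278 mm.

Two tall 54×60 posts with 5 short bars between them — a ladder. Adjacent rungs sit at z = 190 and z = 468, so the spacing is 468 − 190 = 278 mm.


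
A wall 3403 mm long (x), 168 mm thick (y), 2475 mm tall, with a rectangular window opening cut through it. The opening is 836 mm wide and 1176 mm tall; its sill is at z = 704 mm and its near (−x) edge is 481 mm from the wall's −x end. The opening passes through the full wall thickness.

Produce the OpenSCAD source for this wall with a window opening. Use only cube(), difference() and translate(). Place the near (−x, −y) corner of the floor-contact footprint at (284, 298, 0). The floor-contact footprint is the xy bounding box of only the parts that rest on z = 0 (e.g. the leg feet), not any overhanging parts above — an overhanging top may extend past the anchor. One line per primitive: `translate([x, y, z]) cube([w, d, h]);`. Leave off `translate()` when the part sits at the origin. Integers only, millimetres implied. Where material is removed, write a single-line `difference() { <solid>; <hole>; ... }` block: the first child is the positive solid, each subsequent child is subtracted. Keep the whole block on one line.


difference() { translate([284, 298, 0]) cube([3403, 168, 2475]); translate([765, 298, 704]) cube([836, 168, 1176]); }


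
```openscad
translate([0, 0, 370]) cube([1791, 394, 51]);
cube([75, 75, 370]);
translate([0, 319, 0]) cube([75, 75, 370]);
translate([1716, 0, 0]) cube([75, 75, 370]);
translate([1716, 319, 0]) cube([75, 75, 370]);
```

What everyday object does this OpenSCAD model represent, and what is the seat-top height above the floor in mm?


A bench. The seat-top height is 421 mm.

A long slab on four corner posts — a bench. The slab sits at z = 370 with thickness 51, so the top is 370 + 51 = 421 mm.


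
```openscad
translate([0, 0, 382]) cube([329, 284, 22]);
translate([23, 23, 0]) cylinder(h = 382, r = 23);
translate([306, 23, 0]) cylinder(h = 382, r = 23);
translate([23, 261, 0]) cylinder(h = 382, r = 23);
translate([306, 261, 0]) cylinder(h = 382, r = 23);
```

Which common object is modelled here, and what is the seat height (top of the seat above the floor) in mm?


A stool. The seat height is 404 mm.

A 329×284×22 slab at z = 382 on four corner cylinders — a stool. The seat top is 382 + 22 = 404 mm.


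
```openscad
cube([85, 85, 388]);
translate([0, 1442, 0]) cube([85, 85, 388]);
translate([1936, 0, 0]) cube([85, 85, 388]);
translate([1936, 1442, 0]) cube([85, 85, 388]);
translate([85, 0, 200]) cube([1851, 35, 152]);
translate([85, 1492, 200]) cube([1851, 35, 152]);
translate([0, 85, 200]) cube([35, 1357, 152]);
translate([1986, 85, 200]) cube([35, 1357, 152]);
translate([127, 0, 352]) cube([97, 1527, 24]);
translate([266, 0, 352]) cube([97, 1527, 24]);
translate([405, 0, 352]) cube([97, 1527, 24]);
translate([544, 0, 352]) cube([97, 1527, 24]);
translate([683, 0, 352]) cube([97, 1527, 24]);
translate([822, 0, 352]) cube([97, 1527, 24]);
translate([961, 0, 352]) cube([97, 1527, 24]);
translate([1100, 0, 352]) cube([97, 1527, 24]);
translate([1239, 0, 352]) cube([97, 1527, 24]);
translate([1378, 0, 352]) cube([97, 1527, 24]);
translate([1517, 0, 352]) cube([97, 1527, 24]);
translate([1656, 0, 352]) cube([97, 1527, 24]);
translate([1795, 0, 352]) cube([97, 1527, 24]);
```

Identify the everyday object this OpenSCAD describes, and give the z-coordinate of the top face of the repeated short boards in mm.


A bed frame. The slat-top height is 376 mm.

Four posts, four rails, and a row of slats — a bed frame. Slats sit on the rails at z = 200 + 152 = 352; with slat thickness 24, the top is 376 mm.


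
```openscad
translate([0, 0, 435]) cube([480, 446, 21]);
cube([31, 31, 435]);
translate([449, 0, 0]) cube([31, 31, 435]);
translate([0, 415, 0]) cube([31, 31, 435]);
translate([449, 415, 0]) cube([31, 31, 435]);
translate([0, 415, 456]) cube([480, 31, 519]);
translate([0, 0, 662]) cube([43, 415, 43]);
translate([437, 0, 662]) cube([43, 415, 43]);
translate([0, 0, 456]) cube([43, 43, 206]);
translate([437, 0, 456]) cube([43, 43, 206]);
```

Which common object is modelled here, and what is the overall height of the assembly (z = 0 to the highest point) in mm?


A chair. The overall height is 975 mm.

A slab on four corner posts with a tall panel at the back — a chair. The seat slab sits at z = 435 with thickness 21, and the 519 mm backrest starts at the seat top, so the overall height is 435 + 21 + 519 = 975 mm.


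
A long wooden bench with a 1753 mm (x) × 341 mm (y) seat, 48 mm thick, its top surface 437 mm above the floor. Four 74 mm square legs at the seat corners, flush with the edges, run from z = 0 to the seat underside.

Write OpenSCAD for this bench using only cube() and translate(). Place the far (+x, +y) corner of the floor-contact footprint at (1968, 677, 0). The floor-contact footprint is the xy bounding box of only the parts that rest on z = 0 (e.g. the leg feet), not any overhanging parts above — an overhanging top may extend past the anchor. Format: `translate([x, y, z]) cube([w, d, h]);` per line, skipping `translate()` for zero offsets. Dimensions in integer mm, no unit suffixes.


translate([215, 336, 389]) cube([1753, 341, 48]);
translate([215, 336, 0]) cube([74, 74, 389]);
translate([215, 603, 0]) cube([74, 74, 389]);
translate([1894, 336, 0]) cube([74, 74, 389]);
translate([1894, 603, 0]) cube([74, 74, 389]);


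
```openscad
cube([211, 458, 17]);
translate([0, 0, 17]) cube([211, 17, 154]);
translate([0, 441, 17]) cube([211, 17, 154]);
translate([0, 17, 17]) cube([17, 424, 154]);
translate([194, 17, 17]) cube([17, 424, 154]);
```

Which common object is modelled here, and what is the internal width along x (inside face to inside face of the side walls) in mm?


An open box. The internal width is 177 mm.

A 211×458 base slab with four walls standing on it — an open box. The base is 211 mm wide and the walls are 17 mm thick, so the internal width is 211 − 2 × 17 = 177 mm.


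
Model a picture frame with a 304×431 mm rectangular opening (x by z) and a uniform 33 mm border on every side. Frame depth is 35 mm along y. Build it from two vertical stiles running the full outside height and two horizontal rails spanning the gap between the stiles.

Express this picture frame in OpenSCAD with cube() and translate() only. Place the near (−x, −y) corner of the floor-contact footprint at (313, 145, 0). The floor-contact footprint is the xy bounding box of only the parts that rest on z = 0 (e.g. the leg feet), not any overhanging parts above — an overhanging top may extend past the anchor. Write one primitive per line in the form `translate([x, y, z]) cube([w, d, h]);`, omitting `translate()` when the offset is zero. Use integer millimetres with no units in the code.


translate([313, 145, 0]) cube([33, 35, 497]);
translate([650, 145, 0]) cube([33, 35, 497]);
translate([346, 145, 0]) cube([304, 35, 33]);
translate([346, 145, 464]) cube([304, 35, 33]);


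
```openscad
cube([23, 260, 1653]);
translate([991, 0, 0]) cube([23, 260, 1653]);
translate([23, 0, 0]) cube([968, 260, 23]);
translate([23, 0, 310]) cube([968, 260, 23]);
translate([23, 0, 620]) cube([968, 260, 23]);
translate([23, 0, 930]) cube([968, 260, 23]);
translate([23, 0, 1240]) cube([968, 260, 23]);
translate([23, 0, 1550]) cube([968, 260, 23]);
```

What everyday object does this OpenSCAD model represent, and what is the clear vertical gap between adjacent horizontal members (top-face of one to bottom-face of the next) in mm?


A bookshelf. The clear shelf gap is 287 mm.

Two tall side panels with 6 horizontal boards between them — a bookshelf. The first two shelf undersides are at z = 0 and z = 310; with shelf thickness 23, the clear gap is 310 − 0 − 23 = 287 mm.


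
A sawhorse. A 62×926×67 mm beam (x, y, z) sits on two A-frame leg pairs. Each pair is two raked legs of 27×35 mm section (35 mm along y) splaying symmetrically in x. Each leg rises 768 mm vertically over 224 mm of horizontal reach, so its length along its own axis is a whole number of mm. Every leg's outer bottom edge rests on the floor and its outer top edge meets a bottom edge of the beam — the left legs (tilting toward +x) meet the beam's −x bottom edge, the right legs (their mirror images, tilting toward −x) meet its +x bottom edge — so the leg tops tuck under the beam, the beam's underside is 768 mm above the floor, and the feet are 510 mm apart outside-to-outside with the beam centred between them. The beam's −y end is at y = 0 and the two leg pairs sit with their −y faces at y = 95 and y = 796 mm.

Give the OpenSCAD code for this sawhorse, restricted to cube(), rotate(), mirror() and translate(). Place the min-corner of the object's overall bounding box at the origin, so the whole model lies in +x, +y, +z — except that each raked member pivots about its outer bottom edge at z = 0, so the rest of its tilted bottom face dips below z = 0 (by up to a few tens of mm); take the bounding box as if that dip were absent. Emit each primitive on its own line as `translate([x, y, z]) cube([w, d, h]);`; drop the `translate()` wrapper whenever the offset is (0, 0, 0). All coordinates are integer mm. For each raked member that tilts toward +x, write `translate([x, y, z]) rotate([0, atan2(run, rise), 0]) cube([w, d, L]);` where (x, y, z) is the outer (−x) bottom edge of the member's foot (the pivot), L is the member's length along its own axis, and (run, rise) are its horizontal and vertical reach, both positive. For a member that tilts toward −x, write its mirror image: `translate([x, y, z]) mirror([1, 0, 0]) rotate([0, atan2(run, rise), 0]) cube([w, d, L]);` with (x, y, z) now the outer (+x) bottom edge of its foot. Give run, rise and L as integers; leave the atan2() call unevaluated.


translate([224, 0, 768]) cube([62, 926, 67]);
translate([0, 95, 0]) rotate([0, atan2(224, 768), 0]) cube([27, 35, 800]);
translate([510, 95, 0]) mirror([1, 0, 0]) rotate([0, atan2(224, 768), 0]) cube([27, 35, 800]);
translate([0, 796, 0]) rotate([0, atan2(224, 768), 0]) cube([27, 35, 800]);
translate([510, 796, 0]) mirror([1, 0, 0]) rotate([0, atan2(224, 768), 0]) cube([27, 35, 800]);


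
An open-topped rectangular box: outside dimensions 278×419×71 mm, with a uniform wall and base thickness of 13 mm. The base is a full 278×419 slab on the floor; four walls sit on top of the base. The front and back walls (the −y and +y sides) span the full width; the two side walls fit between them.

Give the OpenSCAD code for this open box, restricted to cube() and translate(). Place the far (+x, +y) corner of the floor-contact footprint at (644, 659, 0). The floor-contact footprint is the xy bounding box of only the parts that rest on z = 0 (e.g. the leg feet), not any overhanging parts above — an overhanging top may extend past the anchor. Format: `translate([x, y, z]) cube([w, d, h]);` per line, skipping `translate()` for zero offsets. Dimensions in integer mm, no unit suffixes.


translate([366, 240, 0]) cube([278, 419, 13]);
translate([366, 240, 13]) cube([278, 13, 58]);
translate([366, 646, 13]) cube([278, 13, 58]);
translate([366, 253, 13]) cube([13, 393, 58]);
translate([631, 253, 13]) cube([13, 393, 58]);


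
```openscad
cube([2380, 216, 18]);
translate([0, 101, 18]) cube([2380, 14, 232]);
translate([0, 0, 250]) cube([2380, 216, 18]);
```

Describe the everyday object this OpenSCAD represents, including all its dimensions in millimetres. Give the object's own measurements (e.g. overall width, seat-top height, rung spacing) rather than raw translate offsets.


An I-beam lying along x, 2380 mm long. Overall section height 268 mm. Two flanges 216 mm wide (y) and 18 mm thick, one on the floor and one at the top; a web 14 mm thick runs between them, centred on the flange width.


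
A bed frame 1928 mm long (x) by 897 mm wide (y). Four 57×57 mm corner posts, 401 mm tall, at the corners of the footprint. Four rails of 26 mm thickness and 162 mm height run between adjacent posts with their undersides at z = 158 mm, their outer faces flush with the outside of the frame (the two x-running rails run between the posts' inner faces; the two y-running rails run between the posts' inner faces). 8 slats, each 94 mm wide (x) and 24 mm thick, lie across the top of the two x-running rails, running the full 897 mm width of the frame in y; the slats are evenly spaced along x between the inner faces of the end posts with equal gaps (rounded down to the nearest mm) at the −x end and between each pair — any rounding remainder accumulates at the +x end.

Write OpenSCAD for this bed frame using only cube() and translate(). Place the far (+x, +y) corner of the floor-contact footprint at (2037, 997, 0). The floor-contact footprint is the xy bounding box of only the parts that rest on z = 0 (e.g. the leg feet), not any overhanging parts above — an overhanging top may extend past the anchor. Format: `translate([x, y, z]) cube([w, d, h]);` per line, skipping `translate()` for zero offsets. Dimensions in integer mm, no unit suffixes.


// slat z = rail_z + rail_h = 158 + 162 = 320
// slat gap = ⌊(1814 − 8·94) / 9⌋ = 118
translate([109, 100, 0]) cube([57, 57, 401]);
translate([109, 940, 0]) cube([57, 57, 401]);
translate([1980, 100, 0]) cube([57, 57, 401]);
translate([1980, 940, 0]) cube([57, 57, 401]);
translate([166, 100, 158]) cube([1814, 26, 162]);
translate([166, 971, 158]) cube([1814, 26, 162]);
translate([109, 157, 158]) cube([26, 783, 162]);
translate([2011, 157, 158]) cube([26, 783, 162]);
translate([284, 100, 320]) cube([94, 897, 24]);
translate([496, 100, 320]) cube([94, 897, 24]);
translate([708, 100, 320]) cube([94, 897, 24]);
translate([920, 100, 320]) cube([94, 897, 24]);
translate([1132, 100, 320]) cube([94, 897, 24]);
translate([1344, 100, 320]) cube([94, 897, 24]);
translate([1556, 100, 320]) cube([94, 897, 24]);
translate([1768, 100, 320]) cube([94, 897, 24]);


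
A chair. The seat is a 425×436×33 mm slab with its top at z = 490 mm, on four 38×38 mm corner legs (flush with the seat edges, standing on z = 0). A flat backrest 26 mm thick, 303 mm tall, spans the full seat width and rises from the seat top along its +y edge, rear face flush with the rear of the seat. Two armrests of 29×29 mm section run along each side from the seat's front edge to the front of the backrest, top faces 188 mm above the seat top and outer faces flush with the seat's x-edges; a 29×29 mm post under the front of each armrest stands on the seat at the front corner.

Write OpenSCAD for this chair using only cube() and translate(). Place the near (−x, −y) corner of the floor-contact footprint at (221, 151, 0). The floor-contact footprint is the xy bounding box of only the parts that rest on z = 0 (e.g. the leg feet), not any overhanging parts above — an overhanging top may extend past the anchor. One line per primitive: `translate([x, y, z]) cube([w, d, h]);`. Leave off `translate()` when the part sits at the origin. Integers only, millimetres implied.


translate([221, 151, 457]) cube([425, 436, 33]);
translate([221, 151, 0]) cube([38, 38, 457]);
translate([608, 151, 0]) cube([38, 38, 457]);
translate([221, 549, 0]) cube([38, 38, 457]);
translate([608, 549, 0]) cube([38, 38, 457]);
translate([221, 561, 490]) cube([425, 26, 303]);
translate([221, 151, 649]) cube([29, 410, 29]);
translate([617, 151, 649]) cube([29, 410, 29]);
translate([221, 151, 490]) cube([29, 29, 159]);
translate([617, 151, 490]) cube([29, 29, 159]);
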